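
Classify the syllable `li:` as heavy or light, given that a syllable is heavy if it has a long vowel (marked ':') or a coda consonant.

heavy

`li:`: long vowel, open (no coda). Long vowel → heavy.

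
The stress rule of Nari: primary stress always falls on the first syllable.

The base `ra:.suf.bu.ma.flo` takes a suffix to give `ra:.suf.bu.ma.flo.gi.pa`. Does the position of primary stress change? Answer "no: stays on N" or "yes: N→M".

Base `ra:.suf.bu.ma.flo` (5 syllables):
  The word has 5 syllables; the first syllable is syllable 1 (ra:).
  → primary stress on syllable 1.
Suffixed `ra:.suf.bu.ma.flo.gi.pa` (7 syllables):
  The word has 7 syllables; the first syllable is syllable 1 (ra:).
  → primary stress on syllable 1.

no: stays on 1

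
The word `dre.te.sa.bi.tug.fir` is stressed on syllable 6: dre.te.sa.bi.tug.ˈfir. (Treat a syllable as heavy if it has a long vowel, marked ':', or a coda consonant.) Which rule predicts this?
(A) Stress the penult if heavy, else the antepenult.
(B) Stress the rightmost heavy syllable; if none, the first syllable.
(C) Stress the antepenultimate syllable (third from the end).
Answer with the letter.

B

Rule A → syllable 5 (observed: 6).
Rule B → syllable 6 ✓.
Rule C → syllable 4 (observed: 6).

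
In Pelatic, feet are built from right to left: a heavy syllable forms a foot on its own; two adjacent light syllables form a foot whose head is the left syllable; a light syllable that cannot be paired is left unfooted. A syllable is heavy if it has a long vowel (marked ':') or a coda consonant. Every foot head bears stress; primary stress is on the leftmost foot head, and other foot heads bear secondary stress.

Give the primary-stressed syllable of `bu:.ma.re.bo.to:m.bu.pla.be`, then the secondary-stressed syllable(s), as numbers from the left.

Weights: 1 bu: H, 2 ma L, 3 re L, 4 bo L, 5 to:m H, 6 bu L, 7 pla L, 8 be L.
Parse right to left (heavy = foot alone; LL = one foot; stranded L unfooted): (ˈbu:) ma (ˈre.bo) (ˈto:m) bu (ˈpla.be).
Foot heads: 1, 3, 5, 7.
Primary stress on the leftmost head = syllable 1.
Secondary stress on 3, 5, 7: ˈbu:.ma.ˌre.bo.ˌto:m.bu.ˌpla.be.

primary 1, secondary 3, 5, 7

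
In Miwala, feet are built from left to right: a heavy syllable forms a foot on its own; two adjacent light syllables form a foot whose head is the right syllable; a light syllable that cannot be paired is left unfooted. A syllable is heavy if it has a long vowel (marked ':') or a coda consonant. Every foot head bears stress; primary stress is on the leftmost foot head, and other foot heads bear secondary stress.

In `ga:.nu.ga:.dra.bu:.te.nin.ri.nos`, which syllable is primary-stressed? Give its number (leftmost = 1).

Weights: 1 ga: H, 2 nu L, 3 ga: H, 4 dra L, 5 bu: H, 6 te L, 7 nin H, 8 ri L, 9 nos H.
Parse left to right (heavy = foot alone; LL = one foot; stranded L unfooted): (ˈga:) nu (ˈga:) dra (ˈbu:) te (ˈnin) ri (ˈnos).
Foot heads: 1, 3, 5, 7, 9.
Primary stress on the leftmost head = syllable 1.
Primary stress: syllable 1 → ˈga:.nu.ga:.dra.bu:.te.nin.ri.nos.

1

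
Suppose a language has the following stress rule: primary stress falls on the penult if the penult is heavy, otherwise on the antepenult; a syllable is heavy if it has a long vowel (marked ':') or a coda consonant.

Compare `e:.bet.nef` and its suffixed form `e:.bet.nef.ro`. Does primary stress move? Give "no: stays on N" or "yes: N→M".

yes: 2→3

Base `e:.bet.nef` (3 syllables):
  Weights: 1 e: H, 2 bet H, 3 nef H.
  The penult (syllable 2, bet) is heavy, so it takes stress.
  → primary stress on syllable 2.
Suffixed `e:.bet.nef.ro` (4 syllables):
  Weights: 2 bet H, 3 nef H, 4 ro L.
  The penult (syllable 3, nef) is heavy, so it takes stress.
  → primary stress on syllable 3.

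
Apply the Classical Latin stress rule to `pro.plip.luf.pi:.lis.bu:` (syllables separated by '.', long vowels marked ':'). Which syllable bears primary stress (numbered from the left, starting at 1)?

5

Classical Latin: stress the penult if heavy (long vowel or closed), else the antepenult.
Weights: 4 pi: H, 5 lis H, 6 bu: H.
The penult (syllable 5, lis) is heavy, so it takes stress.
Stress on syllable 5: pro.plip.luf.pi:.ˈlis.bu:.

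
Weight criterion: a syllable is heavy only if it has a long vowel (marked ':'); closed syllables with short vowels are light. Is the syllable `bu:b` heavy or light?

`bu:b`: long vowel, closed (coda /b/). Long vowel → heavy.

heavy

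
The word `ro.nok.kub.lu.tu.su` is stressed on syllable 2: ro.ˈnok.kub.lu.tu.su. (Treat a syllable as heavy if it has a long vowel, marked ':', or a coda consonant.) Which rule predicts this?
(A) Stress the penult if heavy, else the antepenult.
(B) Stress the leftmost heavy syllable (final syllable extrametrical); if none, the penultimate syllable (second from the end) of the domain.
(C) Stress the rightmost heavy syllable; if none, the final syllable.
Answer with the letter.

Rule A → syllable 4 (observed: 2).
Rule B → syllable 2 ✓.
Rule C → syllable 3 (observed: 2).

B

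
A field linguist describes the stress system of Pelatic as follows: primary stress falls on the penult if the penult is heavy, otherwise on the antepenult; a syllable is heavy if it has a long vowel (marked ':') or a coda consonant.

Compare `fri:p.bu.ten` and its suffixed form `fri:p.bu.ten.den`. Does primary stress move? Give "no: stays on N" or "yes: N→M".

yes: 1→3

Base `fri:p.bu.ten` (3 syllables):
  Weights: 1 fri:p H, 2 bu L, 3 ten H.
  The penult (syllable 2, bu) is light, so stress falls on the antepenult (syllable 1, fri:p).
  → primary stress on syllable 1.
Suffixed `fri:p.bu.ten.den` (4 syllables):
  Weights: 2 bu L, 3 ten H, 4 den H.
  The penult (syllable 3, ten) is heavy, so it takes stress.
  → primary stress on syllable 3.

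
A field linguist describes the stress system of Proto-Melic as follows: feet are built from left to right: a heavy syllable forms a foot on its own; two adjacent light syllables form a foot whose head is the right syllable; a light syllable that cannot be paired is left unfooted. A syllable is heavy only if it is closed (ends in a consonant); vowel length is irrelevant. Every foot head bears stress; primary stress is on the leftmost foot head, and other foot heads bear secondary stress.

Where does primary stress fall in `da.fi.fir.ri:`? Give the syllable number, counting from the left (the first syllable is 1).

Weights: 1 da L, 2 fi L, 3 fir H, 4 ri: L.
Parse left to right (heavy = foot alone; LL = one foot; stranded L unfooted): (da.ˈfi) (ˈfir) ri:.
Foot heads: 2, 3.
Primary stress on the leftmost head = syllable 2.
Primary stress: syllable 2 → da.ˈfi.fir.ri:.

2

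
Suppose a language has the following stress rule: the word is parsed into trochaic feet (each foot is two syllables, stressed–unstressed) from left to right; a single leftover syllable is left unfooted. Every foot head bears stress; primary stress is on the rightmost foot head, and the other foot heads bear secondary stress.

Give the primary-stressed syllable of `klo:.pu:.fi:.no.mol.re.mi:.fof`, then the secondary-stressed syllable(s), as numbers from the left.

Parse left to right into trochaic (ˈσσ) feet: (ˈklo:.pu:) (ˈfi:.no) (ˈmol.re) (ˈmi:.fof).
Foot heads (stressed positions): 1, 3, 5, 7.
End Rule Rightmost: primary stress on the rightmost head = syllable 7.
Secondary stress on 1, 3, 5: ˌklo:.pu:.ˌfi:.no.ˌmol.re.ˈmi:.fof.

primary 7, secondary 1, 3, 5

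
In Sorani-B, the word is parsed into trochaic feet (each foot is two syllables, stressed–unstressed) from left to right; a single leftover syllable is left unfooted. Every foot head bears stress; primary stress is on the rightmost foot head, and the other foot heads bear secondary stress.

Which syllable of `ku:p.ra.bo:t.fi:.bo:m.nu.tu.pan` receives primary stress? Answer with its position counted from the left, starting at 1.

7

Parse left to right into trochaic (ˈσσ) feet: (ˈku:p.ra) (ˈbo:t.fi:) (ˈbo:m.nu) (ˈtu.pan).
Foot heads (stressed positions): 1, 3, 5, 7.
End Rule Rightmost: primary stress on the rightmost head = syllable 7.
Primary stress: syllable 7 → ku:p.ra.bo:t.fi:.bo:m.nu.ˈtu.pan.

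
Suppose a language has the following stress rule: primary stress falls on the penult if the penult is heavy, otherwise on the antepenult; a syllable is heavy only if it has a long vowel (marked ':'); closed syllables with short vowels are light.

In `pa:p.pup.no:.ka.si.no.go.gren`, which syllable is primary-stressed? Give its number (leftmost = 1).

Weights: 6 no L, 7 go L, 8 gren L.
The penult (syllable 7, go) is light, so stress falls on the antepenult (syllable 6, no).
Primary stress: syllable 6 → pa:p.pup.no:.ka.si.ˈno.go.gren.

6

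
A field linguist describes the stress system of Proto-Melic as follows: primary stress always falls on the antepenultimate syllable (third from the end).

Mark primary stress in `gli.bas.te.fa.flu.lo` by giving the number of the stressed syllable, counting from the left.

4

The word has 6 syllables; the antepenultimate syllable (third from the end) is syllable 4 (fa).
Primary stress: syllable 4 → gli.bas.te.ˈfa.flu.lo.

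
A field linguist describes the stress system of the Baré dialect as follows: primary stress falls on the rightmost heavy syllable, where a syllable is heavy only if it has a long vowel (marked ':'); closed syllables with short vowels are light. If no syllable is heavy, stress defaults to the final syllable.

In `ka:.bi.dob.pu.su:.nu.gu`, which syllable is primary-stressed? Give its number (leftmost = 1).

Weights: 1 ka: H, 2 bi L, 3 dob L, 4 pu L, 5 su: H, 6 nu L, 7 gu L.
Heavy syllables in the domain: 1, 5. The rightmost is syllable 5 (su:).
Primary stress: syllable 5 → ka:.bi.dob.pu.ˈsu:.nu.gu.

5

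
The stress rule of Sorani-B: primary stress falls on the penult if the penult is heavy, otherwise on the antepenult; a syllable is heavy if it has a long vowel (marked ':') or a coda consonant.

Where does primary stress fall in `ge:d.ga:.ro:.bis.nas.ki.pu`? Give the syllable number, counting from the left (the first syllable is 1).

Weights: 5 nas H, 6 ki L, 7 pu L.
The penult (syllable 6, ki) is light, so stress falls on the antepenult (syllable 5, nas).
Primary stress: syllable 5 → ge:d.ga:.ro:.bis.ˈnas.ki.pu.

5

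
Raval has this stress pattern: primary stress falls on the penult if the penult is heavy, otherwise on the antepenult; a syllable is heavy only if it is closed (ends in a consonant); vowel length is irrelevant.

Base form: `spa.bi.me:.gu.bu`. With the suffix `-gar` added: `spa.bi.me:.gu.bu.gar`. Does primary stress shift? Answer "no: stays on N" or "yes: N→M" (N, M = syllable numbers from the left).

yes: 3→4

Base `spa.bi.me:.gu.bu` (5 syllables):
  Weights: 3 me: L, 4 gu L, 5 bu L.
  The penult (syllable 4, gu) is light, so stress falls on the antepenult (syllable 3, me:).
  → primary stress on syllable 3.
Suffixed `spa.bi.me:.gu.bu.gar` (6 syllables):
  Weights: 4 gu L, 5 bu L, 6 gar H.
  The penult (syllable 5, bu) is light, so stress falls on the antepenult (syllable 4, gu).
  → primary stress on syllable 4.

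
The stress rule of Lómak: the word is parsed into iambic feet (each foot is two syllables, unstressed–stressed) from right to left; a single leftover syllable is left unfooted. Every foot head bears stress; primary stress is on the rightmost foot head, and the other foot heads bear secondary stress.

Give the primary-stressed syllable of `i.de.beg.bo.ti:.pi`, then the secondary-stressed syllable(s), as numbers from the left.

Parse right to left into iambic (σˈσ) feet: (i.ˈde) (beg.ˈbo) (ti:.ˈpi).
Foot heads (stressed positions): 2, 4, 6.
End Rule Rightmost: primary stress on the rightmost head = syllable 6.
Secondary stress on 2, 4: i.ˌde.beg.ˌbo.ti:.ˈpi.

primary 6, secondary 2, 4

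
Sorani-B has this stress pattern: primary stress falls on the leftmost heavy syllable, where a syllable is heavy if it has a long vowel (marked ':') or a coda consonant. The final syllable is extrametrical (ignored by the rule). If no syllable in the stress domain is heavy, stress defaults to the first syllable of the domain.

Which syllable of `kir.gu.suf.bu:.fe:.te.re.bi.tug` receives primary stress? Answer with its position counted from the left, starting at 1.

The final syllable (9, tug) is extrametrical; the stress domain is syllables 1–8.
Weights: 1 kir H, 2 gu L, 3 suf H, 4 bu: H, 5 fe: H, 6 te L, 7 re L, 8 bi L.
Heavy syllables in the domain: 1, 3, 4, 5. The leftmost is syllable 1 (kir).
Primary stress: syllable 1 → ˈkir.gu.suf.bu:.fe:.te.re.bi.tug.

1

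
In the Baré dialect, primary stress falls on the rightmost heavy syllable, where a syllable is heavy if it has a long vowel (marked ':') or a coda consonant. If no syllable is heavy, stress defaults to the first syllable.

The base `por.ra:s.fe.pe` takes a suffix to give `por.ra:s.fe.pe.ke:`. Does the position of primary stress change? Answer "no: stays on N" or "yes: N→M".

Base `por.ra:s.fe.pe` (4 syllables):
  Weights: 1 por H, 2 ra:s H, 3 fe L, 4 pe L.
  Heavy syllables in the domain: 1, 2. The rightmost is syllable 2 (ra:s).
  → primary stress on syllable 2.
Suffixed `por.ra:s.fe.pe.ke:` (5 syllables):
  Weights: 1 por H, 2 ra:s H, 3 fe L, 4 pe L, 5 ke: H.
  Heavy syllables in the domain: 1, 2, 5. The rightmost is syllable 5 (ke:).
  → primary stress on syllable 5.

yes: 2→5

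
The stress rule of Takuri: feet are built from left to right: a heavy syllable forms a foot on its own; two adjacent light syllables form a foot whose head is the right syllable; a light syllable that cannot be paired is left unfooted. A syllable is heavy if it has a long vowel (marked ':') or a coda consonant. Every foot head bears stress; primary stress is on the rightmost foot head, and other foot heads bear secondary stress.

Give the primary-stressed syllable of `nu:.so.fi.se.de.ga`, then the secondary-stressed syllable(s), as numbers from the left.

primary 5, secondary 1, 3

Weights: 1 nu: H, 2 so L, 3 fi L, 4 se L, 5 de L, 6 ga L.
Parse left to right (heavy = foot alone; LL = one foot; stranded L unfooted): (ˈnu:) (so.ˈfi) (se.ˈde) ga.
Foot heads: 1, 3, 5.
Primary stress on the rightmost head = syllable 5.
Secondary stress on 1, 3: ˌnu:.so.ˌfi.se.ˈde.ga.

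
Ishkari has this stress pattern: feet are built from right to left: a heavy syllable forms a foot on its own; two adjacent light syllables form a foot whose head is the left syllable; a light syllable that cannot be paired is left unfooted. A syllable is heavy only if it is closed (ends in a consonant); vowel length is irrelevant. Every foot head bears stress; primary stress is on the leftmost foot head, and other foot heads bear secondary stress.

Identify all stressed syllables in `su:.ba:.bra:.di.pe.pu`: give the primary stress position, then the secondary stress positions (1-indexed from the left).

primary 1, secondary 3, 5

Weights: 1 su: L, 2 ba: L, 3 bra: L, 4 di L, 5 pe L, 6 pu L.
Parse right to left (heavy = foot alone; LL = one foot; stranded L unfooted): (ˈsu:.ba:) (ˈbra:.di) (ˈpe.pu).
Foot heads: 1, 3, 5.
Primary stress on the leftmost head = syllable 1.
Secondary stress on 3, 5: ˈsu:.ba:.ˌbra:.di.ˌpe.pu.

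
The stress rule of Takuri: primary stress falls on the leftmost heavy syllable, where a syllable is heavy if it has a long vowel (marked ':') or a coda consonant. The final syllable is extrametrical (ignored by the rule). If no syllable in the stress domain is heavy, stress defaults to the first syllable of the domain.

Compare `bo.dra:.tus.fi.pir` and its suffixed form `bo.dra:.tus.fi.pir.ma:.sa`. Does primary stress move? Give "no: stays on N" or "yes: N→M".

no: stays on 2

Base `bo.dra:.tus.fi.pir` (5 syllables):
  The final syllable (5, pir) is extrametrical; the stress domain is syllables 1–4.
  Weights: 1 bo L, 2 dra: H, 3 tus H, 4 fi L.
  Heavy syllables in the domain: 2, 3. The leftmost is syllable 2 (dra:).
  → primary stress on syllable 2.
Suffixed `bo.dra:.tus.fi.pir.ma:.sa` (7 syllables):
  The final syllable (7, sa) is extrametrical; the stress domain is syllables 1–6.
  Weights: 1 bo L, 2 dra: H, 3 tus H, 4 fi L, 5 pir H, 6 ma: H.
  Heavy syllables in the domain: 2, 3, 5, 6. The leftmost is syllable 2 (dra:).
  → primary stress on syllable 2.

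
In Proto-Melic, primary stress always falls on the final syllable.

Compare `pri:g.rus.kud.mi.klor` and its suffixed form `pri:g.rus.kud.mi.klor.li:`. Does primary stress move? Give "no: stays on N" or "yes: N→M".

yes: 5→6

Base `pri:g.rus.kud.mi.klor` (5 syllables):
  The word has 5 syllables; the final syllable is syllable 5 (klor).
  → primary stress on syllable 5.
Suffixed `pri:g.rus.kud.mi.klor.li:` (6 syllables):
  The word has 6 syllables; the final syllable is syllable 6 (li:).
  → primary stress on syllable 6.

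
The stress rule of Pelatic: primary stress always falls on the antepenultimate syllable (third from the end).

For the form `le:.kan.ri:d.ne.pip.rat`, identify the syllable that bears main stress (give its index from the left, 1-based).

4

The word has 6 syllables; the antepenultimate syllable (third from the end) is syllable 4 (ne).
Primary stress: syllable 4 → le:.kan.ri:d.ˈne.pip.rat.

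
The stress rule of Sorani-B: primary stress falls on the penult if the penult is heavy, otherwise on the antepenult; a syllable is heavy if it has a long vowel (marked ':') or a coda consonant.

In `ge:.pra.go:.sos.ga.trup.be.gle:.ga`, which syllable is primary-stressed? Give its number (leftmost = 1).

8

Weights: 7 be L, 8 gle: H, 9 ga L.
The penult (syllable 8, gle:) is heavy, so it takes stress.
Primary stress: syllable 8 → ge:.pra.go:.sos.ga.trup.be.ˈgle:.ga.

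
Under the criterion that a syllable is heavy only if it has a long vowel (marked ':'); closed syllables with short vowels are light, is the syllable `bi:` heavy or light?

heavy

`bi:`: long vowel, open (no coda). Long vowel → heavy.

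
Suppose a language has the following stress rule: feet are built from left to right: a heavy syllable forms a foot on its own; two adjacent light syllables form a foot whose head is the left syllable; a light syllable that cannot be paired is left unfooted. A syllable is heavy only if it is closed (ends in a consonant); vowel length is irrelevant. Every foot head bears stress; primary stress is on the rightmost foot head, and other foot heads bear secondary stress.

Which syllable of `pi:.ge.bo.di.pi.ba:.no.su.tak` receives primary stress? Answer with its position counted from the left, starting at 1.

9

Weights: 1 pi: L, 2 ge L, 3 bo L, 4 di L, 5 pi L, 6 ba: L, 7 no L, 8 su L, 9 tak H.
Parse left to right (heavy = foot alone; LL = one foot; stranded L unfooted): (ˈpi:.ge) (ˈbo.di) (ˈpi.ba:) (ˈno.su) (ˈtak).
Foot heads: 1, 3, 5, 7, 9.
Primary stress on the rightmost head = syllable 9.
Primary stress: syllable 9 → pi:.ge.bo.di.pi.ba:.no.su.ˈtak.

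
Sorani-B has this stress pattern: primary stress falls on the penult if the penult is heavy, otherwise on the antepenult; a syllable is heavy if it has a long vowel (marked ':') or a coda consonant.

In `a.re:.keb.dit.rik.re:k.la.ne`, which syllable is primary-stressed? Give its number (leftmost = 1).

Weights: 6 re:k H, 7 la L, 8 ne L.
The penult (syllable 7, la) is light, so stress falls on the antepenult (syllable 6, re:k).
Primary stress: syllable 6 → a.re:.keb.dit.rik.ˈre:k.la.ne.

6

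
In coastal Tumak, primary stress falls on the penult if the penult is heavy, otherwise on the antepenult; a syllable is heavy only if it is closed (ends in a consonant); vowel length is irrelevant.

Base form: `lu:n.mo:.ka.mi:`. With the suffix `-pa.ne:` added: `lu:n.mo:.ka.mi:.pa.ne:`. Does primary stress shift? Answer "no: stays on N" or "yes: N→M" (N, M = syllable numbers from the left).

Base `lu:n.mo:.ka.mi:` (4 syllables):
  Weights: 2 mo: L, 3 ka L, 4 mi: L.
  The penult (syllable 3, ka) is light, so stress falls on the antepenult (syllable 2, mo:).
  → primary stress on syllable 2.
Suffixed `lu:n.mo:.ka.mi:.pa.ne:` (6 syllables):
  Weights: 4 mi: L, 5 pa L, 6 ne: L.
  The penult (syllable 5, pa) is light, so stress falls on the antepenult (syllable 4, mi:).
  → primary stress on syllable 4.

yes: 2→4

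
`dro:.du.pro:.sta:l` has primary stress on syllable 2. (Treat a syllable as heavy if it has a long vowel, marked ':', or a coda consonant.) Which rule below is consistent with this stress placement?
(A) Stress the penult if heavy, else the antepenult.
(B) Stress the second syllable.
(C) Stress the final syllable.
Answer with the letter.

B

Rule A → syllable 3 (observed: 2).
Rule B → syllable 2 ✓.
Rule C → syllable 4 (observed: 2).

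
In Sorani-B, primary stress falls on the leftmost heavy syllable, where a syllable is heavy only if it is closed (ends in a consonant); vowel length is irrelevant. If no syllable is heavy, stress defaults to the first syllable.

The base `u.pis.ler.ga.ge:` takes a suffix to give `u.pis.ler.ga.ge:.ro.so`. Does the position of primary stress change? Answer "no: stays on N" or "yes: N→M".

no: stays on 2

Base `u.pis.ler.ga.ge:` (5 syllables):
  Weights: 1 u L, 2 pis H, 3 ler H, 4 ga L, 5 ge: L.
  Heavy syllables in the domain: 2, 3. The leftmost is syllable 2 (pis).
  → primary stress on syllable 2.
Suffixed `u.pis.ler.ga.ge:.ro.so` (7 syllables):
  Weights: 1 u L, 2 pis H, 3 ler H, 4 ga L, 5 ge: L, 6 ro L, 7 so L.
  Heavy syllables in the domain: 2, 3. The leftmost is syllable 2 (pis).
  → primary stress on syllable 2.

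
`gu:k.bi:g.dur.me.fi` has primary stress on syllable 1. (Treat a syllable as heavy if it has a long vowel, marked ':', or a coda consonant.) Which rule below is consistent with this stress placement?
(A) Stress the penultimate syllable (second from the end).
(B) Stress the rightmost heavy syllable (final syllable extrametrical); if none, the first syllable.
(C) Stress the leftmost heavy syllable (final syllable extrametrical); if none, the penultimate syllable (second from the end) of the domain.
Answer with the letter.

Rule A → syllable 4 (observed: 1).
Rule B → syllable 3 (observed: 1).
Rule C → syllable 1 ✓.

C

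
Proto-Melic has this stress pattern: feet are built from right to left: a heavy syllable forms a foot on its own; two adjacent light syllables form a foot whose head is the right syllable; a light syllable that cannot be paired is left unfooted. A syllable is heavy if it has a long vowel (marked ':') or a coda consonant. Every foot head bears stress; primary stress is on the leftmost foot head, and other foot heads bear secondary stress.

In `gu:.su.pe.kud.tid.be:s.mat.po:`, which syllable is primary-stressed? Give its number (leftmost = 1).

Weights: 1 gu: H, 2 su L, 3 pe L, 4 kud H, 5 tid H, 6 be:s H, 7 mat H, 8 po: H.
Parse right to left (heavy = foot alone; LL = one foot; stranded L unfooted): (ˈgu:) (su.ˈpe) (ˈkud) (ˈtid) (ˈbe:s) (ˈmat) (ˈpo:).
Foot heads: 1, 3, 4, 5, 6, 7, 8.
Primary stress on the leftmost head = syllable 1.
Primary stress: syllable 1 → ˈgu:.su.pe.kud.tid.be:s.mat.po:.

1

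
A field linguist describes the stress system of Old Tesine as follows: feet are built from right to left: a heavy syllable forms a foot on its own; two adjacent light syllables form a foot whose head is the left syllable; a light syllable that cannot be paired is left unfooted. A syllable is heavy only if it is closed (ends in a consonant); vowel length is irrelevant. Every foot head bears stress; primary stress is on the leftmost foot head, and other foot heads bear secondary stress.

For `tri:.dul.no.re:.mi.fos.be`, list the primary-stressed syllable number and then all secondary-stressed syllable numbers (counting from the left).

Weights: 1 tri: L, 2 dul H, 3 no L, 4 re: L, 5 mi L, 6 fos H, 7 be L.
Parse right to left (heavy = foot alone; LL = one foot; stranded L unfooted): tri: (ˈdul) no (ˈre:.mi) (ˈfos) be.
Foot heads: 2, 4, 6.
Primary stress on the leftmost head = syllable 2.
Secondary stress on 4, 6: tri:.ˈdul.no.ˌre:.mi.ˌfos.be.

primary 2, secondary 4, 6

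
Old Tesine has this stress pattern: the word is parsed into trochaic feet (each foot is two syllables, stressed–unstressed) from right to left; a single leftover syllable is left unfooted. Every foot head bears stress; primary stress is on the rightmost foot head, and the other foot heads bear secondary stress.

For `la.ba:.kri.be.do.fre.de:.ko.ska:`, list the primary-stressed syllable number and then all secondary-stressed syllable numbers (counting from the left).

Parse right to left into trochaic (ˈσσ) feet: la (ˈba:.kri) (ˈbe.do) (ˈfre.de:) (ˈko.ska:). Syllable 1 is left unfooted.
Foot heads (stressed positions): 2, 4, 6, 8.
End Rule Rightmost: primary stress on the rightmost head = syllable 8.
Secondary stress on 2, 4, 6: la.ˌba:.kri.ˌbe.do.ˌfre.de:.ˈko.ska:.

primary 8, secondary 2, 4, 6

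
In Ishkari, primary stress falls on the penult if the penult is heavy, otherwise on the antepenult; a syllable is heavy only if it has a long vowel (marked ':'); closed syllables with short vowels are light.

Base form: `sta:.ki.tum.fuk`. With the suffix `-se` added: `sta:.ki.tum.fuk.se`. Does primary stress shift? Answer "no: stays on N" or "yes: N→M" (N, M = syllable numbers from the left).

Base `sta:.ki.tum.fuk` (4 syllables):
  Weights: 2 ki L, 3 tum L, 4 fuk L.
  The penult (syllable 3, tum) is light, so stress falls on the antepenult (syllable 2, ki).
  → primary stress on syllable 2.
Suffixed `sta:.ki.tum.fuk.se` (5 syllables):
  Weights: 3 tum L, 4 fuk L, 5 se L.
  The penult (syllable 4, fuk) is light, so stress falls on the antepenult (syllable 3, tum).
  → primary stress on syllable 3.

yes: 2→3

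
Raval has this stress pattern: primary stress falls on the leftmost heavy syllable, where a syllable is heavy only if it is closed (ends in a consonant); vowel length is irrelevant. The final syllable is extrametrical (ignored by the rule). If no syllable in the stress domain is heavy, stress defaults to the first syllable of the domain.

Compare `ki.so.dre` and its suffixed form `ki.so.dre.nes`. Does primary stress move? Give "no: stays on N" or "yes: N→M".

Base `ki.so.dre` (3 syllables):
  The final syllable (3, dre) is extrametrical; the stress domain is syllables 1–2.
  Weights: 1 ki L, 2 so L.
  No heavy syllable in the domain; default to the first syllable of the domain = syllable 1.
  → primary stress on syllable 1.
Suffixed `ki.so.dre.nes` (4 syllables):
  The final syllable (4, nes) is extrametrical; the stress domain is syllables 1–3.
  Weights: 1 ki L, 2 so L, 3 dre L.
  No heavy syllable in the domain; default to the first syllable of the domain = syllable 1.
  → primary stress on syllable 1.

no: stays on 1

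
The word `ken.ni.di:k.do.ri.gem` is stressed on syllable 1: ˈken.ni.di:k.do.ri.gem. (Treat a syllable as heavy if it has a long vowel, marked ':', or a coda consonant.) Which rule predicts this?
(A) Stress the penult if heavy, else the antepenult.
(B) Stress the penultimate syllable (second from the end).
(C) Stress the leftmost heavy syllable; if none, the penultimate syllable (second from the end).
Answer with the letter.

C

Rule A → syllable 4 (observed: 1).
Rule B → syllable 5 (observed: 1).
Rule C → syllable 1 ✓.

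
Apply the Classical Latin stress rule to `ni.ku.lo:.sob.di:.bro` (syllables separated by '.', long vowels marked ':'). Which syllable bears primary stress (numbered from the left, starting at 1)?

5

Classical Latin: stress the penult if heavy (long vowel or closed), else the antepenult.
Weights: 4 sob H, 5 di: H, 6 bro L.
The penult (syllable 5, di:) is heavy, so it takes stress.
Stress on syllable 5: ni.ku.lo:.sob.ˈdi:.bro.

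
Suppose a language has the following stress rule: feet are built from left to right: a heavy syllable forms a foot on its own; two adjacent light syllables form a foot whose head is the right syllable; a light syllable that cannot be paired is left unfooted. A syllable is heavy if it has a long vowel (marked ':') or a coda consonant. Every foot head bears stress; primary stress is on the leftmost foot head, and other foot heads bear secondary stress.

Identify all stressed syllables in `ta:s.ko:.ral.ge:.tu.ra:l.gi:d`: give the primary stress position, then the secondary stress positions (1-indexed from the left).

Weights: 1 ta:s H, 2 ko: H, 3 ral H, 4 ge: H, 5 tu L, 6 ra:l H, 7 gi:d H.
Parse left to right (heavy = foot alone; LL = one foot; stranded L unfooted): (ˈta:s) (ˈko:) (ˈral) (ˈge:) tu (ˈra:l) (ˈgi:d).
Foot heads: 1, 2, 3, 4, 6, 7.
Primary stress on the leftmost head = syllable 1.
Secondary stress on 2, 3, 4, 6, 7: ˈta:s.ˌko:.ˌral.ˌge:.tu.ˌra:l.ˌgi:d.

primary 1, secondary 2, 3, 4, 6, 7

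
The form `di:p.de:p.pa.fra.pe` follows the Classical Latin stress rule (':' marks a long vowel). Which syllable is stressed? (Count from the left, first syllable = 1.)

3

Classical Latin: stress the penult if heavy (long vowel or closed), else the antepenult.
Weights: 3 pa L, 4 fra L, 5 pe L.
The penult (syllable 4, fra) is light, so stress falls on the antepenult (syllable 3, pa).
Stress on syllable 3: di:p.de:p.ˈpa.fra.pe.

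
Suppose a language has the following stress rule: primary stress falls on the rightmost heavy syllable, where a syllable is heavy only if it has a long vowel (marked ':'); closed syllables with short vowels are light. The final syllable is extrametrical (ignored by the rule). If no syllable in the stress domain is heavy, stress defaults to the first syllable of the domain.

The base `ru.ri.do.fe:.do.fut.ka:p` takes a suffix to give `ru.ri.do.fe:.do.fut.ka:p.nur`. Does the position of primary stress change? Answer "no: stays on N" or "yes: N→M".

yes: 4→7

Base `ru.ri.do.fe:.do.fut.ka:p` (7 syllables):
  The final syllable (7, ka:p) is extrametrical; the stress domain is syllables 1–6.
  Weights: 1 ru L, 2 ri L, 3 do L, 4 fe: H, 5 do L, 6 fut L.
  Heavy syllables in the domain: 4. The rightmost is syllable 4 (fe:).
  → primary stress on syllable 4.
Suffixed `ru.ri.do.fe:.do.fut.ka:p.nur` (8 syllables):
  The final syllable (8, nur) is extrametrical; the stress domain is syllables 1–7.
  Weights: 1 ru L, 2 ri L, 3 do L, 4 fe: H, 5 do L, 6 fut L, 7 ka:p H.
  Heavy syllables in the domain: 4, 7. The rightmost is syllable 7 (ka:p).
  → primary stress on syllable 7.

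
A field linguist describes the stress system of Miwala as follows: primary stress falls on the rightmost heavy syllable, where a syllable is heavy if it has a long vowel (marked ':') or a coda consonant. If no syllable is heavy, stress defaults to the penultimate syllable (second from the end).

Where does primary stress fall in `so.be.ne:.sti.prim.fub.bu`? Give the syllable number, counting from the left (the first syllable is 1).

Weights: 1 so L, 2 be L, 3 ne: H, 4 sti L, 5 prim H, 6 fub H, 7 bu L.
Heavy syllables in the domain: 3, 5, 6. The rightmost is syllable 6 (fub).
Primary stress: syllable 6 → so.be.ne:.sti.prim.ˈfub.bu.

6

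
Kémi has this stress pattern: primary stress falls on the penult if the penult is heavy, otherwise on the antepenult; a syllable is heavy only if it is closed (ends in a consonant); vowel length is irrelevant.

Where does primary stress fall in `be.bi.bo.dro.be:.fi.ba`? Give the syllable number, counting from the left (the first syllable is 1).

5

Weights: 5 be: L, 6 fi L, 7 ba L.
The penult (syllable 6, fi) is light, so stress falls on the antepenult (syllable 5, be:).
Primary stress: syllable 5 → be.bi.bo.dro.ˈbe:.fi.ba.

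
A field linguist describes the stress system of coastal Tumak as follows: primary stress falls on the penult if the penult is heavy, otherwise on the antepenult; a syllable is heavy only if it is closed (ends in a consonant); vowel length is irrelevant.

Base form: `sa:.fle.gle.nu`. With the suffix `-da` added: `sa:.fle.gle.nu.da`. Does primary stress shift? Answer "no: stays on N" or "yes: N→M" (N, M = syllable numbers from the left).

Base `sa:.fle.gle.nu` (4 syllables):
  Weights: 2 fle L, 3 gle L, 4 nu L.
  The penult (syllable 3, gle) is light, so stress falls on the antepenult (syllable 2, fle).
  → primary stress on syllable 2.
Suffixed `sa:.fle.gle.nu.da` (5 syllables):
  Weights: 3 gle L, 4 nu L, 5 da L.
  The penult (syllable 4, nu) is light, so stress falls on the antepenult (syllable 3, gle).
  → primary stress on syllable 3.

yes: 2→3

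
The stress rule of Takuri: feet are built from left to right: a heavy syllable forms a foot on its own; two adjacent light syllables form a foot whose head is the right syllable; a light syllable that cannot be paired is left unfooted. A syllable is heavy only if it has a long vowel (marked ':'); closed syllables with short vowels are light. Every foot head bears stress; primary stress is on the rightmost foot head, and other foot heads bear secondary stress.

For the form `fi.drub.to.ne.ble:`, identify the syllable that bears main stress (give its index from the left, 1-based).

5

Weights: 1 fi L, 2 drub L, 3 to L, 4 ne L, 5 ble: H.
Parse left to right (heavy = foot alone; LL = one foot; stranded L unfooted): (fi.ˈdrub) (to.ˈne) (ˈble:).
Foot heads: 2, 4, 5.
Primary stress on the rightmost head = syllable 5.
Primary stress: syllable 5 → fi.drub.to.ne.ˈble:.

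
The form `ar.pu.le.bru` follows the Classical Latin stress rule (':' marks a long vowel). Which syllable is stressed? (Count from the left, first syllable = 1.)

2

Classical Latin: stress the penult if heavy (long vowel or closed), else the antepenult.
Weights: 2 pu L, 3 le L, 4 bru L.
The penult (syllable 3, le) is light, so stress falls on the antepenult (syllable 2, pu).
Stress on syllable 2: ar.ˈpu.le.bru.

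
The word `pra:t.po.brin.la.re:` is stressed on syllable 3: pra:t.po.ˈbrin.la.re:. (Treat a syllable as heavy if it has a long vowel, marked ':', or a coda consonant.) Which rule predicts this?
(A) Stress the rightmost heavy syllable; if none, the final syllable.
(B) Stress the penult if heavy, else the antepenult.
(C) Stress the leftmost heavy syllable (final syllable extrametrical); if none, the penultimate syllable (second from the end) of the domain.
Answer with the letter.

B

Rule A → syllable 5 (observed: 3).
Rule B → syllable 3 ✓.
Rule C → syllable 1 (observed: 3).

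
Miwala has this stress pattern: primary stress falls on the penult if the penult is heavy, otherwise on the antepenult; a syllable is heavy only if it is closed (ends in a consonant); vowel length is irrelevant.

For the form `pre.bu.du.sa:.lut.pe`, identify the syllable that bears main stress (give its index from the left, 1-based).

5

Weights: 4 sa: L, 5 lut H, 6 pe L.
The penult (syllable 5, lut) is heavy, so it takes stress.
Primary stress: syllable 5 → pre.bu.du.sa:.ˈlut.pe.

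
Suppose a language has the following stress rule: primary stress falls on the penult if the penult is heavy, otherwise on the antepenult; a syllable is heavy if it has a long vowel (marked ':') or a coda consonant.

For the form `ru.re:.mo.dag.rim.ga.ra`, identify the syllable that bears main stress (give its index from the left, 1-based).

5

Weights: 5 rim H, 6 ga L, 7 ra L.
The penult (syllable 6, ga) is light, so stress falls on the antepenult (syllable 5, rim).
Primary stress: syllable 5 → ru.re:.mo.dag.ˈrim.ga.ra.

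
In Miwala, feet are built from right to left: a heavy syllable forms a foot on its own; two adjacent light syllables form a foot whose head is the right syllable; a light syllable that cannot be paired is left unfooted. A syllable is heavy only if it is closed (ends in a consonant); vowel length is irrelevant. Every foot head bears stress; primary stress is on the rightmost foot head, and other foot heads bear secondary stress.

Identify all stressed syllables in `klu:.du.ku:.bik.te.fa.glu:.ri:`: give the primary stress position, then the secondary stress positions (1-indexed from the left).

primary 8, secondary 3, 4, 6

Weights: 1 klu: L, 2 du L, 3 ku: L, 4 bik H, 5 te L, 6 fa L, 7 glu: L, 8 ri: L.
Parse right to left (heavy = foot alone; LL = one foot; stranded L unfooted): klu: (du.ˈku:) (ˈbik) (te.ˈfa) (glu:.ˈri:).
Foot heads: 3, 4, 6, 8.
Primary stress on the rightmost head = syllable 8.
Secondary stress on 3, 4, 6: klu:.du.ˌku:.ˌbik.te.ˌfa.glu:.ˈri:.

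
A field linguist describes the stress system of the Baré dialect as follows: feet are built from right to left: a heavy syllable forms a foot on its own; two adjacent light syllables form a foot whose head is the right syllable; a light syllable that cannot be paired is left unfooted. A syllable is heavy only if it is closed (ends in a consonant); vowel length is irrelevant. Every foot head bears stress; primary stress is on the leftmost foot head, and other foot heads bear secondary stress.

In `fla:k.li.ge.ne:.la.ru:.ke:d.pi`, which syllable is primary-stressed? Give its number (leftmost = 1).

1

Weights: 1 fla:k H, 2 li L, 3 ge L, 4 ne: L, 5 la L, 6 ru: L, 7 ke:d H, 8 pi L.
Parse right to left (heavy = foot alone; LL = one foot; stranded L unfooted): (ˈfla:k) li (ge.ˈne:) (la.ˈru:) (ˈke:d) pi.
Foot heads: 1, 4, 6, 7.
Primary stress on the leftmost head = syllable 1.
Primary stress: syllable 1 → ˈfla:k.li.ge.ne:.la.ru:.ke:d.pi.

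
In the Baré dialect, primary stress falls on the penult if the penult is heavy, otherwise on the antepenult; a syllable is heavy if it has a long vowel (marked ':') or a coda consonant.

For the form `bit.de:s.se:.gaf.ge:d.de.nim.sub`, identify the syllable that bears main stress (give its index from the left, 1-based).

7

Weights: 6 de L, 7 nim H, 8 sub H.
The penult (syllable 7, nim) is heavy, so it takes stress.
Primary stress: syllable 7 → bit.de:s.se:.gaf.ge:d.de.ˈnim.sub.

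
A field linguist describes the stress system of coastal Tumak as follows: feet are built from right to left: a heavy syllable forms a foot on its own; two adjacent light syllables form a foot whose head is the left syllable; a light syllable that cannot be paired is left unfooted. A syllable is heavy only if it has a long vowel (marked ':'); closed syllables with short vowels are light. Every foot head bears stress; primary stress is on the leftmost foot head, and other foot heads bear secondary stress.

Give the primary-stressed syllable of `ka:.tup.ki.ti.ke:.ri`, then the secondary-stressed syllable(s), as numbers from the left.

primary 1, secondary 3, 5

Weights: 1 ka: H, 2 tup L, 3 ki L, 4 ti L, 5 ke: H, 6 ri L.
Parse right to left (heavy = foot alone; LL = one foot; stranded L unfooted): (ˈka:) tup (ˈki.ti) (ˈke:) ri.
Foot heads: 1, 3, 5.
Primary stress on the leftmost head = syllable 1.
Secondary stress on 3, 5: ˈka:.tup.ˌki.ti.ˌke:.ri.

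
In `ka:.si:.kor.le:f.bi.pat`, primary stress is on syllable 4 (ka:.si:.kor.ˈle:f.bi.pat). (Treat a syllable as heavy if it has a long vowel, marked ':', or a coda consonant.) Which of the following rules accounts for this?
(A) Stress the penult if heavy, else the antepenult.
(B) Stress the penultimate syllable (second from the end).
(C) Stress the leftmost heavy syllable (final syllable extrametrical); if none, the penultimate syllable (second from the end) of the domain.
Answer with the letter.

Rule A → syllable 4 ✓.
Rule B → syllable 5 (observed: 4).
Rule C → syllable 1 (observed: 4).

A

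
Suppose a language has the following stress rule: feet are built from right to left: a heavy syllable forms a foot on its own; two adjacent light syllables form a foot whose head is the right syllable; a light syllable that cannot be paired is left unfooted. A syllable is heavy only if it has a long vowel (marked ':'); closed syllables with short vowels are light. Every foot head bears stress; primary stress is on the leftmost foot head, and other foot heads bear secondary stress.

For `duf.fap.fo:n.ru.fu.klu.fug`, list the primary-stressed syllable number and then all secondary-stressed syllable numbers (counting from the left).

Weights: 1 duf L, 2 fap L, 3 fo:n H, 4 ru L, 5 fu L, 6 klu L, 7 fug L.
Parse right to left (heavy = foot alone; LL = one foot; stranded L unfooted): (duf.ˈfap) (ˈfo:n) (ru.ˈfu) (klu.ˈfug).
Foot heads: 2, 3, 5, 7.
Primary stress on the leftmost head = syllable 2.
Secondary stress on 3, 5, 7: duf.ˈfap.ˌfo:n.ru.ˌfu.klu.ˌfug.

primary 2, secondary 3, 5, 7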